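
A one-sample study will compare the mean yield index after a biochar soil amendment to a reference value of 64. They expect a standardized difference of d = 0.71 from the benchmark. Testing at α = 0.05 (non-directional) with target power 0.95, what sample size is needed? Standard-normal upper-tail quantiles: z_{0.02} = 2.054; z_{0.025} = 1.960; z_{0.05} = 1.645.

For a one-sample test: n = ((z_{α/2} + z_β) / d)².
z_{α/2} + z_β = 1.960 + 1.645 = 3.605.
n = (3.605 / 0.71)² = 5.077² = 25.78.
Round up.

n = 26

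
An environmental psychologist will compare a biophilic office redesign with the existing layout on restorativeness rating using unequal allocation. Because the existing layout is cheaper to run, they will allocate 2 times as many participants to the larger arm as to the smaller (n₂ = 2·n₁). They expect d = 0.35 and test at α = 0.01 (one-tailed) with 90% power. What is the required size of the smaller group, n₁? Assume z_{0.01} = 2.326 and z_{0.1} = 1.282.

With allocation ratio k = n₂/n₁ = 2, Var(x̄₁−x̄₂) = σ²(1/n₁ + 1/(k·n₁)) = σ²·(k+1)/(k·n₁).
So n₁ = (1 + 1/k)·((z_{α} + z_β)/d)² = 1.500 × (3.608/0.35)².
n₁ = 1.500 × 106.27 = 159.4.
Round up: n₁ = 160, giving n₂ = 2 × 160 = 320.

n₁ = 160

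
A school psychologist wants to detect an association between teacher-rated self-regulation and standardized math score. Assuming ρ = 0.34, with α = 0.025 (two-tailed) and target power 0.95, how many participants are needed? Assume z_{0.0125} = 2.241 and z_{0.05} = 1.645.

n = 124

Fisher's z: C = ½·ln((1+r)/(1−r)) = ½·ln(2.0303) = 0.3541.
n = ((z_{α/2} + z_β)/C)² + 3.
(2.241 + 1.645) / 0.3541 = 3.886 / 0.3541 = 10.974.
n = 10.974² + 3 = 120.44 + 3 = 123.4.
Round up.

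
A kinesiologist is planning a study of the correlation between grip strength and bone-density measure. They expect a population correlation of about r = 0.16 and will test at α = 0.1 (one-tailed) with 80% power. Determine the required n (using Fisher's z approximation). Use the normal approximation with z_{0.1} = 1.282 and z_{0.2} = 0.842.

Fisher's z: C = ½·ln((1+r)/(1−r)) = ½·ln(1.3810) = 0.1614.
n = ((z_{α} + z_β)/C)² + 3.
(1.282 + 0.842) / 0.1614 = 2.124 / 0.1614 = 13.160.
n = 13.160² + 3 = 173.18 + 3 = 176.2.
Round up.

n = 177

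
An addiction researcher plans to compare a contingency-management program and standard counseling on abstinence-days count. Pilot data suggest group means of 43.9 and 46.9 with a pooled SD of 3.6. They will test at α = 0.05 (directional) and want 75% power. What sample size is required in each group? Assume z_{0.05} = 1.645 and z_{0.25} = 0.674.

n = 16 per group

Cohen's d = |M₁ − M₂| / SD_pooled = |43.9 − 46.9| / 3.6 = 3.0 / 3.6 = 0.833.
For two independent groups with equal n: n = 2·((z_{α} + z_β) / d)².
z_{α} + z_β = 1.645 + 0.674 = 2.319.
n = 2 × (2.319 / 0.833)² = 2 × 2.784² = 2 × 7.75 = 15.5.
Round up to the next whole participant.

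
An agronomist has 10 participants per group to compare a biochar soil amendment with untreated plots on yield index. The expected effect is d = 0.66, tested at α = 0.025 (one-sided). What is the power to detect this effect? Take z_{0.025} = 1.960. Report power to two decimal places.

For two equal groups, power = Φ(d·√(n/2) − z_{α}).
d·√(n/2) = 0.66 × √(10/2) = 0.66 × 2.236 = 1.476.
z_β = 1.476 − 1.960 = -0.484.
Power = Φ(-0.484) = 0.314.

power ≈ 0.31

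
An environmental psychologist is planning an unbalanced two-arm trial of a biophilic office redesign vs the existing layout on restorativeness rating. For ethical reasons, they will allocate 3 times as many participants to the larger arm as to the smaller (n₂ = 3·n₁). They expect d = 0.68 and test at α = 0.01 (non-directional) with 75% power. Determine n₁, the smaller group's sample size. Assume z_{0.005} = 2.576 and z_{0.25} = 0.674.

With allocation ratio k = n₂/n₁ = 3, Var(x̄₁−x̄₂) = σ²(1/n₁ + 1/(k·n₁)) = σ²·(k+1)/(k·n₁).
So n₁ = (1 + 1/k)·((z_{α/2} + z_β)/d)² = 1.333 × (3.250/0.68)².
n₁ = 1.333 × 22.84 = 30.5.
Round up: n₁ = 31, giving n₂ = 3 × 31 = 93.

n₁ = 31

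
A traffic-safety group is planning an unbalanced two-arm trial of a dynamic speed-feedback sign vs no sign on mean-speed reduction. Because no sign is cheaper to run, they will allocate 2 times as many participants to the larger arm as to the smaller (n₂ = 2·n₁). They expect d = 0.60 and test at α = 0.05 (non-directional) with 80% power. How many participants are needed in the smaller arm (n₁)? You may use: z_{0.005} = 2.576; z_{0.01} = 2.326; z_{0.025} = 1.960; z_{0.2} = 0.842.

With allocation ratio k = n₂/n₁ = 2, Var(x̄₁−x̄₂) = σ²(1/n₁ + 1/(k·n₁)) = σ²·(k+1)/(k·n₁).
So n₁ = (1 + 1/k)·((z_{α/2} + z_β)/d)² = 1.500 × (2.802/0.60)².
n₁ = 1.500 × 21.81 = 32.7.
Round up: n₁ = 33, giving n₂ = 2 × 33 = 66.

n₁ = 33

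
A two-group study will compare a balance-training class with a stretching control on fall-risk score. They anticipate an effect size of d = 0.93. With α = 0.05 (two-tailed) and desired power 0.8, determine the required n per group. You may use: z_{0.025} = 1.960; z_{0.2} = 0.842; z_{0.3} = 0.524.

n = 19 per group

For two independent groups with equal n: n = 2·((z_{α/2} + z_β) / d)².
z_{α/2} + z_β = 1.960 + 0.842 = 2.802.
n = 2 × (2.802 / 0.93)² = 2 × 3.013² = 2 × 9.08 = 18.2.
Round up to the next whole participant.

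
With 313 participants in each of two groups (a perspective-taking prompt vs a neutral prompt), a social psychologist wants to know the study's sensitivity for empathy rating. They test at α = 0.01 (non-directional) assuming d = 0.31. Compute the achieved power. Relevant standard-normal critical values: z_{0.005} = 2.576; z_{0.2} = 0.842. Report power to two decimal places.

For two equal groups, power = Φ(d·√(n/2) − z_{α/2}).
d·√(n/2) = 0.31 × √(313/2) = 0.31 × 12.510 = 3.878.
z_β = 3.878 − 2.576 = 1.302.
Power = Φ(1.302) = 0.904.

power ≈ 0.90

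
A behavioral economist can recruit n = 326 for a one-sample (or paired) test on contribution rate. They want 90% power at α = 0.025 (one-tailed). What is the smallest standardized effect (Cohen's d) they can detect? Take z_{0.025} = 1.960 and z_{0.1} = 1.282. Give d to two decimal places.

For a single sample (or paired design) of n = 326: d_min = (z_{α} + z_β)/√n.
z-sum = 1.960 + 1.282 = 3.242.
d_min = 3.242 / √326 = 3.242 / 18.055 = 0.180.

d_min ≈ 0.18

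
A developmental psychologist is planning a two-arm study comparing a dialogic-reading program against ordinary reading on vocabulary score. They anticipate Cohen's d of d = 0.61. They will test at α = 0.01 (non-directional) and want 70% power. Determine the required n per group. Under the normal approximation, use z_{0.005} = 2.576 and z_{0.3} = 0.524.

n = 52 per group

For two independent groups with equal n: n = 2·((z_{α/2} + z_β) / d)².
z_{α/2} + z_β = 2.576 + 0.524 = 3.100.
n = 2 × (3.100 / 0.61)² = 2 × 5.082² = 2 × 25.83 = 51.7.
Round up to the next whole participant.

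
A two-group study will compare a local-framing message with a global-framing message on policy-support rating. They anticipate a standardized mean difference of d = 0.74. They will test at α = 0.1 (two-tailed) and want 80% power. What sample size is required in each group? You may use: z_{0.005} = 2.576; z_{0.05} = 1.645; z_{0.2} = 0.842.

n = 23 per group

For two independent groups with equal n: n = 2·((z_{α/2} + z_β) / d)².
z_{α/2} + z_β = 1.645 + 0.842 = 2.487.
n = 2 × (2.487 / 0.74)² = 2 × 3.361² = 2 × 11.30 = 22.6.
Round up to the next whole participant.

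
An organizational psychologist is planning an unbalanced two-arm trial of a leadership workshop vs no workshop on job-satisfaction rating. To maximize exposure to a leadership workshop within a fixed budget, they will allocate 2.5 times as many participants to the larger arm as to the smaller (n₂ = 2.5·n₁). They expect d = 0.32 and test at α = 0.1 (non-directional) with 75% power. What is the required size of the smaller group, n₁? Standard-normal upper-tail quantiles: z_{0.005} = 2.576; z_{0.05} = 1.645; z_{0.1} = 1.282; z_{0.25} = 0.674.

With allocation ratio k = n₂/n₁ = 2.5, Var(x̄₁−x̄₂) = σ²(1/n₁ + 1/(k·n₁)) = σ²·(k+1)/(k·n₁).
So n₁ = (1 + 1/k)·((z_{α/2} + z_β)/d)² = 1.400 × (2.319/0.32)².
n₁ = 1.400 × 52.52 = 73.5.
Round up: n₁ = 74, giving n₂ = 2.5 × 74 = 185.

n₁ = 74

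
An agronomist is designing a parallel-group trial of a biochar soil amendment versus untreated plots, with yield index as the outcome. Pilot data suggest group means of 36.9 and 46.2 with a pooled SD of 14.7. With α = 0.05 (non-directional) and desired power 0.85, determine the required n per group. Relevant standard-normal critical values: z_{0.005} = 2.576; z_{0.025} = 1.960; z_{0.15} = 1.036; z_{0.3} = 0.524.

n = 45 per group

Cohen's d = |M₁ − M₂| / SD_pooled = |36.9 − 46.2| / 14.7 = 9.3 / 14.7 = 0.633.
For two independent groups with equal n: n = 2·((z_{α/2} + z_β) / d)².
z_{α/2} + z_β = 1.960 + 1.036 = 2.996.
n = 2 × (2.996 / 0.633)² = 2 × 4.733² = 2 × 22.40 = 44.8.
Round up to the next whole participant.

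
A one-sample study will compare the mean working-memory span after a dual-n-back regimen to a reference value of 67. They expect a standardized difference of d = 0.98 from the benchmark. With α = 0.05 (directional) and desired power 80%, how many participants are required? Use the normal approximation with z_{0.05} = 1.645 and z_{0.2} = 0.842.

For a one-sample test: n = ((z_{α} + z_β) / d)².
z_{α} + z_β = 1.645 + 0.842 = 2.487.
n = (2.487 / 0.98)² = 2.538² = 6.44.
Round up.

n = 7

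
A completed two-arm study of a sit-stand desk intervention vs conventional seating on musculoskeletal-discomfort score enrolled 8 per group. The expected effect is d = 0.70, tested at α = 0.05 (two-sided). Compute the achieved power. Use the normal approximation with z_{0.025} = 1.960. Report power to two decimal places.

power ≈ 0.29

For two equal groups, power = Φ(d·√(n/2) − z_{α/2}).
d·√(n/2) = 0.70 × √(8/2) = 0.70 × 2.000 = 1.400.
z_β = 1.400 − 1.960 = -0.560.
Power = Φ(-0.560) = 0.288.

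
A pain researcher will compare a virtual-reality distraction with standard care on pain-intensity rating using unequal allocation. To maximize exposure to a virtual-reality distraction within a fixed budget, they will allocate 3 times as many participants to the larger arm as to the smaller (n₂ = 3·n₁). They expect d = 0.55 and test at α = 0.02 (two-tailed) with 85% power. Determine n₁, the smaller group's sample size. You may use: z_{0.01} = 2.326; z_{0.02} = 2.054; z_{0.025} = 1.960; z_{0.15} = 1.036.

With allocation ratio k = n₂/n₁ = 3, Var(x̄₁−x̄₂) = σ²(1/n₁ + 1/(k·n₁)) = σ²·(k+1)/(k·n₁).
So n₁ = (1 + 1/k)·((z_{α/2} + z_β)/d)² = 1.333 × (3.362/0.55)².
n₁ = 1.333 × 37.37 = 49.8.
Round up: n₁ = 50, giving n₂ = 3 × 50 = 150.

n₁ = 50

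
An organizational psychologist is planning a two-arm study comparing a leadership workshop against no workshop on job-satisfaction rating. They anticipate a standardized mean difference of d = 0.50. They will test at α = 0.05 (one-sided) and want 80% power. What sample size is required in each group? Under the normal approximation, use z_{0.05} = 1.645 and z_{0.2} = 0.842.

n = 50 per group

For two independent groups with equal n: n = 2·((z_{α} + z_β) / d)².
z_{α} + z_β = 1.645 + 0.842 = 2.487.
n = 2 × (2.487 / 0.50)² = 2 × 4.974² = 2 × 24.74 = 49.5.
Round up to the next whole participant.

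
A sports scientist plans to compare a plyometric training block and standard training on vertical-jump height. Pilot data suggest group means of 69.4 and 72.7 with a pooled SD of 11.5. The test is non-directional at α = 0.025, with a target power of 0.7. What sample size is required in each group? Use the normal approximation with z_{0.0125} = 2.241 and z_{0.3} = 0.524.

n = 186 per group

Cohen's d = |M₁ − M₂| / SD_pooled = |69.4 − 72.7| / 11.5 = 3.3 / 11.5 = 0.287.
For two independent groups with equal n: n = 2·((z_{α/2} + z_β) / d)².
z_{α/2} + z_β = 2.241 + 0.524 = 2.765.
n = 2 × (2.765 / 0.287)² = 2 × 9.634² = 2 × 92.82 = 185.6.
Round up to the next whole participant.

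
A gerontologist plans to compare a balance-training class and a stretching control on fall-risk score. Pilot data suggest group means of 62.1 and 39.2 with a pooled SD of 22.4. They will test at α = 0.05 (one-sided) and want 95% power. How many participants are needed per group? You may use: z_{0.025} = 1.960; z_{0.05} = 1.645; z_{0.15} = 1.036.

Cohen's d = |M₁ − M₂| / SD_pooled = |62.1 − 39.2| / 22.4 = 22.9 / 22.4 = 1.022.
For two independent groups with equal n: n = 2·((z_{α} + z_β) / d)².
z_{α} + z_β = 1.645 + 1.645 = 3.290.
n = 2 × (3.290 / 1.022)² = 2 × 3.219² = 2 × 10.36 = 20.7.
Round up to the next whole participant.

n = 21 per group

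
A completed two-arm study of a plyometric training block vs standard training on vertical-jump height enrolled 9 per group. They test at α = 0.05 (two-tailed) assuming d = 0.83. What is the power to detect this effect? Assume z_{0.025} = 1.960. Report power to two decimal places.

power ≈ 0.42

For two equal groups, power = Φ(d·√(n/2) − z_{α/2}).
d·√(n/2) = 0.83 × √(9/2) = 0.83 × 2.121 = 1.761.
z_β = 1.761 − 1.960 = -0.199.
Power = Φ(-0.199) = 0.421.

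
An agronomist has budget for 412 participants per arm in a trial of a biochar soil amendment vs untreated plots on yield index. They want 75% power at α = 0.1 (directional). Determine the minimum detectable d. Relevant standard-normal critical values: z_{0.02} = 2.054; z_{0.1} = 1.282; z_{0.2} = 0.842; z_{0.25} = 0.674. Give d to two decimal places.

For two independent groups of n = 412 each: d_min = (z_{α} + z_β)·√(2/n).
z-sum = 1.282 + 0.674 = 1.956.
d_min = 1.956 × √(2/412) = 1.956 × 0.0697 = 0.136.

d_min ≈ 0.14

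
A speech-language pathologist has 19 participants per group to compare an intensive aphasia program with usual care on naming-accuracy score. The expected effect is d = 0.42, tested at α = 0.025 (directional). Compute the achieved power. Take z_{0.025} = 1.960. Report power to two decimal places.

For two equal groups, power = Φ(d·√(n/2) − z_{α}).
d·√(n/2) = 0.42 × √(19/2) = 0.42 × 3.082 = 1.295.
z_β = 1.295 − 1.960 = -0.665.
Power = Φ(-0.665) = 0.253.

power ≈ 0.25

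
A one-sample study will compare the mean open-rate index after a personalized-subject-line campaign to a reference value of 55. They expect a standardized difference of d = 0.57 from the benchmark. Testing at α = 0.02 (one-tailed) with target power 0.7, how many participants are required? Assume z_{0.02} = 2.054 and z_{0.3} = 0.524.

n = 21

For a one-sample test: n = ((z_{α} + z_β) / d)².
z_{α} + z_β = 2.054 + 0.524 = 2.578.
n = (2.578 / 0.57)² = 4.523² = 20.46.
Round up.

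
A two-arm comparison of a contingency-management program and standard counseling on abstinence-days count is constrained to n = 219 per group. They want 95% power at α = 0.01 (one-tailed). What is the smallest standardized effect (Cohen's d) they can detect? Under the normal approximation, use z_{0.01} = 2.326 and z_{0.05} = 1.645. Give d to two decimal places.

d_min ≈ 0.38

For two independent groups of n = 219 each: d_min = (z_{α} + z_β)·√(2/n).
z-sum = 2.326 + 1.645 = 3.971.
d_min = 3.971 × √(2/219) = 3.971 × 0.0956 = 0.379.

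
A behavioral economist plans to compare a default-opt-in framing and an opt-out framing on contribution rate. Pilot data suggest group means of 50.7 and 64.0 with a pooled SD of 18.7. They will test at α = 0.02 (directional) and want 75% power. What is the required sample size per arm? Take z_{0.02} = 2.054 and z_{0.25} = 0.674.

n = 30 per group

Cohen's d = |M₁ − M₂| / SD_pooled = |50.7 − 64.0| / 18.7 = 13.3 / 18.7 = 0.711.
For two independent groups with equal n: n = 2·((z_{α} + z_β) / d)².
z_{α} + z_β = 2.054 + 0.674 = 2.728.
n = 2 × (2.728 / 0.711)² = 2 × 3.837² = 2 × 14.72 = 29.4.
Round up to the next whole participant.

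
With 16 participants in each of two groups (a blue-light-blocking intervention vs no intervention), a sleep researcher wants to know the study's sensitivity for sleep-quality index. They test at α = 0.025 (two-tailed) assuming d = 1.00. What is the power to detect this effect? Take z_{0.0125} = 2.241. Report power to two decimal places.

For two equal groups, power = Φ(d·√(n/2) − z_{α/2}).
d·√(n/2) = 1.00 × √(16/2) = 1.00 × 2.828 = 2.828.
z_β = 2.828 − 2.241 = 0.587.
Power = Φ(0.587) = 0.722.

power ≈ 0.72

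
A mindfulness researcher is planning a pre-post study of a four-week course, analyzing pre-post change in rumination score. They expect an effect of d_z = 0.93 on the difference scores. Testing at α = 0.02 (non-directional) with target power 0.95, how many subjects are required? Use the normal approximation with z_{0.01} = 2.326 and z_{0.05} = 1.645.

For a paired (one-sample on differences) test: n = ((z_{α/2} + z_β) / d)².
z_{α/2} + z_β = 2.326 + 1.645 = 3.971.
n = (3.971 / 0.93)² = 4.270² = 18.23.
Round up.

n = 19 pairs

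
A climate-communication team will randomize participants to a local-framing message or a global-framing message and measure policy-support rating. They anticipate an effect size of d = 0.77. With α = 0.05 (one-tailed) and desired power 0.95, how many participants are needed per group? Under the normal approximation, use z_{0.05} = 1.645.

n = 37 per group

For two independent groups with equal n: n = 2·((z_{α} + z_β) / d)².
z_{α} + z_β = 1.645 + 1.645 = 3.290.
n = 2 × (3.290 / 0.77)² = 2 × 4.273² = 2 × 18.26 = 36.5.
Round up to the next whole participant.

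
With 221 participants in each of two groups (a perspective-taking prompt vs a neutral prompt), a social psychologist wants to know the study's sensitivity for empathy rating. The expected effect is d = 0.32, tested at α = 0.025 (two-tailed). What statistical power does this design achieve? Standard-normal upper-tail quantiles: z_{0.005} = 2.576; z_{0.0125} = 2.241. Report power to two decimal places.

For two equal groups, power = Φ(d·√(n/2) − z_{α/2}).
d·√(n/2) = 0.32 × √(221/2) = 0.32 × 10.512 = 3.364.
z_β = 3.364 − 2.241 = 1.123.
Power = Φ(1.123) = 0.869.

power ≈ 0.87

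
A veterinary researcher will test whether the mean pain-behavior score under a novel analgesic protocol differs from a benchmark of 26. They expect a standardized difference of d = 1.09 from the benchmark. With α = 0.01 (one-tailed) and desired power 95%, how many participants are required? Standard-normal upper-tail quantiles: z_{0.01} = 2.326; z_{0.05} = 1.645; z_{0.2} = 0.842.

For a one-sample test: n = ((z_{α} + z_β) / d)².
z_{α} + z_β = 2.326 + 1.645 = 3.971.
n = (3.971 / 1.09)² = 3.643² = 13.27.
Round up.

n = 14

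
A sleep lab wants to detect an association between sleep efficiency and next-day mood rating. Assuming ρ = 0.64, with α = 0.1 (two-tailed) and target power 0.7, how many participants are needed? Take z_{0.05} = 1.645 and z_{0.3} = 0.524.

Fisher's z: C = ½·ln((1+r)/(1−r)) = ½·ln(4.5556) = 0.7582.
n = ((z_{α/2} + z_β)/C)² + 3.
(1.645 + 0.524) / 0.7582 = 2.169 / 0.7582 = 2.861.
n = 2.861² + 3 = 8.18 + 3 = 11.2.
Round up.

n = 12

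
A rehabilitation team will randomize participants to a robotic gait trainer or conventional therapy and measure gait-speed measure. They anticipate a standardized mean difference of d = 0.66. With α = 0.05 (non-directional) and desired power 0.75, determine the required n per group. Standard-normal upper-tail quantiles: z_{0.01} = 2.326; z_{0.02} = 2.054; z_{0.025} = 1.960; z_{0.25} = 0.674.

n = 32 per group

For two independent groups with equal n: n = 2·((z_{α/2} + z_β) / d)².
z_{α/2} + z_β = 1.960 + 0.674 = 2.634.
n = 2 × (2.634 / 0.66)² = 2 × 3.991² = 2 × 15.93 = 31.9.
Round up to the next whole participant.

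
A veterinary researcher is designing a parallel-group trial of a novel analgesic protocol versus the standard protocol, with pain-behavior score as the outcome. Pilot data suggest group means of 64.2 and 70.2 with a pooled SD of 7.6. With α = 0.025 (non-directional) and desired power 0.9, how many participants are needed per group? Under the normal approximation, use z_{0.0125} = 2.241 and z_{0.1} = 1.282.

n = 40 per group

Cohen's d = |M₁ − M₂| / SD_pooled = |64.2 − 70.2| / 7.6 = 6.0 / 7.6 = 0.789.
For two independent groups with equal n: n = 2·((z_{α/2} + z_β) / d)².
z_{α/2} + z_β = 2.241 + 1.282 = 3.523.
n = 2 × (3.523 / 0.789)² = 2 × 4.465² = 2 × 19.94 = 39.9.
Round up to the next whole participant.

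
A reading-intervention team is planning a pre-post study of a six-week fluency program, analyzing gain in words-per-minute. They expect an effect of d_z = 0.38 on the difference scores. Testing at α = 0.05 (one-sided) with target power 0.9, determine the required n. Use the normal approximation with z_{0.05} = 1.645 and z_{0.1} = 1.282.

n = 60 pairs

For a paired (one-sample on differences) test: n = ((z_{α} + z_β) / d)².
z_{α} + z_β = 1.645 + 1.282 = 2.927.
n = (2.927 / 0.38)² = 7.703² = 59.33.
Round up.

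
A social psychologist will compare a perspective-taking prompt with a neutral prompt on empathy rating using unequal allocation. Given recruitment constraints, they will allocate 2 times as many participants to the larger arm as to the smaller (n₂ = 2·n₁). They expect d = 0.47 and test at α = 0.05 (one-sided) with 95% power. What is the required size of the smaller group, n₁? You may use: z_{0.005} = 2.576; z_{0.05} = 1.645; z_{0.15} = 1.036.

n₁ = 74

With allocation ratio k = n₂/n₁ = 2, Var(x̄₁−x̄₂) = σ²(1/n₁ + 1/(k·n₁)) = σ²·(k+1)/(k·n₁).
So n₁ = (1 + 1/k)·((z_{α} + z_β)/d)² = 1.500 × (3.290/0.47)².
n₁ = 1.500 × 49.00 = 73.5.
Round up: n₁ = 74, giving n₂ = 2 × 74 = 148.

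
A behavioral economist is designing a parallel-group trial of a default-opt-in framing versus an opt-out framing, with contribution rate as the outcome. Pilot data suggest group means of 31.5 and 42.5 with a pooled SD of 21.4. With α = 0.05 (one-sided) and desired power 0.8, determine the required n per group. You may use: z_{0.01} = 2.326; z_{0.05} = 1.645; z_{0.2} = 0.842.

Cohen's d = |M₁ − M₂| / SD_pooled = |31.5 − 42.5| / 21.4 = 11.0 / 21.4 = 0.514.
For two independent groups with equal n: n = 2·((z_{α} + z_β) / d)².
z_{α} + z_β = 1.645 + 0.842 = 2.487.
n = 2 × (2.487 / 0.514)² = 2 × 4.839² = 2 × 23.41 = 46.8.
Round up to the next whole participant.

n = 47 per group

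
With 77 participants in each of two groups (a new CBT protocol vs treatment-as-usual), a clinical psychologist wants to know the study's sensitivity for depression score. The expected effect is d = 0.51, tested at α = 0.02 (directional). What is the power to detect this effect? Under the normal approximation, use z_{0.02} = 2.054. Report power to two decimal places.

For two equal groups, power = Φ(d·√(n/2) − z_{α}).
d·√(n/2) = 0.51 × √(77/2) = 0.51 × 6.205 = 3.164.
z_β = 3.164 − 2.054 = 1.110.
Power = Φ(1.110) = 0.867.

power ≈ 0.87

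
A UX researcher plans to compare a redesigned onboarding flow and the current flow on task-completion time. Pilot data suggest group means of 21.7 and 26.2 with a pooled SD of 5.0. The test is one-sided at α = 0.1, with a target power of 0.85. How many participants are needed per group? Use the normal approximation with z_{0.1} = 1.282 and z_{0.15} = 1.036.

Cohen's d = |M₁ − M₂| / SD_pooled = |21.7 − 26.2| / 5.0 = 4.5 / 5.0 = 0.900.
For two independent groups with equal n: n = 2·((z_{α} + z_β) / d)².
z_{α} + z_β = 1.282 + 1.036 = 2.318.
n = 2 × (2.318 / 0.900)² = 2 × 2.576² = 2 × 6.63 = 13.3.
Round up to the next whole participant.

n = 14 per group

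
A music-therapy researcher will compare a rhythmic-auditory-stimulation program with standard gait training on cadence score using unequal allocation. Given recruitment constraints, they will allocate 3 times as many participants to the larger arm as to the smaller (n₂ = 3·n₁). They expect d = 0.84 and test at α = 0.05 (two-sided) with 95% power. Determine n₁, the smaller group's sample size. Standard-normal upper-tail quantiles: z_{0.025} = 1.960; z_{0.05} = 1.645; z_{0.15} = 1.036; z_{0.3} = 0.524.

n₁ = 25

With allocation ratio k = n₂/n₁ = 3, Var(x̄₁−x̄₂) = σ²(1/n₁ + 1/(k·n₁)) = σ²·(k+1)/(k·n₁).
So n₁ = (1 + 1/k)·((z_{α/2} + z_β)/d)² = 1.333 × (3.605/0.84)².
n₁ = 1.333 × 18.42 = 24.6.
Round up: n₁ = 25, giving n₂ = 3 × 25 = 75.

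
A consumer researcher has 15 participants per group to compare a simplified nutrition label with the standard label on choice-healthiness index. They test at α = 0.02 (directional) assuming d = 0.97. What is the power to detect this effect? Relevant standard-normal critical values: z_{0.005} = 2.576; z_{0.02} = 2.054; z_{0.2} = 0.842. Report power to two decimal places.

For two equal groups, power = Φ(d·√(n/2) − z_{α}).
d·√(n/2) = 0.97 × √(15/2) = 0.97 × 2.739 = 2.656.
z_β = 2.656 − 2.054 = 0.602.
Power = Φ(0.602) = 0.727.

power ≈ 0.73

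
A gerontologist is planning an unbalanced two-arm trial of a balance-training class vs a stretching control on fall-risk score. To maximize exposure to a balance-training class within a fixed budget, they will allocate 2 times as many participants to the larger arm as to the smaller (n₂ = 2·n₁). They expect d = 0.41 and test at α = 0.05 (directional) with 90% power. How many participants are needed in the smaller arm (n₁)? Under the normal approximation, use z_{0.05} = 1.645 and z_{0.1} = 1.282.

With allocation ratio k = n₂/n₁ = 2, Var(x̄₁−x̄₂) = σ²(1/n₁ + 1/(k·n₁)) = σ²·(k+1)/(k·n₁).
So n₁ = (1 + 1/k)·((z_{α} + z_β)/d)² = 1.500 × (2.927/0.41)².
n₁ = 1.500 × 50.97 = 76.4.
Round up: n₁ = 77, giving n₂ = 2 × 77 = 154.

n₁ = 77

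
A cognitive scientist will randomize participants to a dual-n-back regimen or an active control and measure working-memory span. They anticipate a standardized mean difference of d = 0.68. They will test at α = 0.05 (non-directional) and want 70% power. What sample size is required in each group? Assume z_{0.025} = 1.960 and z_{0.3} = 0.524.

n = 27 per group

For two independent groups with equal n: n = 2·((z_{α/2} + z_β) / d)².
z_{α/2} + z_β = 1.960 + 0.524 = 2.484.
n = 2 × (2.484 / 0.68)² = 2 × 3.653² = 2 × 13.34 = 26.7.
Round up to the next whole participant.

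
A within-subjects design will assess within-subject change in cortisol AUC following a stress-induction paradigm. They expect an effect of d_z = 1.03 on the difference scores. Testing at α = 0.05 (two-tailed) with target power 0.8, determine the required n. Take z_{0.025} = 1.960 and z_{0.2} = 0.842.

For a paired (one-sample on differences) test: n = ((z_{α/2} + z_β) / d)².
z_{α/2} + z_β = 1.960 + 0.842 = 2.802.
n = (2.802 / 1.03)² = 2.720² = 7.40.
Round up.

n = 8 pairs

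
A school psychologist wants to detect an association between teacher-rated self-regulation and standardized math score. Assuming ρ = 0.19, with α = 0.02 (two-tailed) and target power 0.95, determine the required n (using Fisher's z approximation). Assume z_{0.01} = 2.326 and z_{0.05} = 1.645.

Fisher's z: C = ½·ln((1+r)/(1−r)) = ½·ln(1.4691) = 0.1923.
n = ((z_{α/2} + z_β)/C)² + 3.
(2.326 + 1.645) / 0.1923 = 3.971 / 0.1923 = 20.650.
n = 20.650² + 3 = 426.42 + 3 = 429.4.
Round up.

n = 430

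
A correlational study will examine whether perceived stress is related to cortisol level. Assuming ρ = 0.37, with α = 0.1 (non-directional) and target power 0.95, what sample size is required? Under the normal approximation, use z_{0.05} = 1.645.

Fisher's z: C = ½·ln((1+r)/(1−r)) = ½·ln(2.1746) = 0.3884.
n = ((z_{α/2} + z_β)/C)² + 3.
(1.645 + 1.645) / 0.3884 = 3.290 / 0.3884 = 8.471.
n = 8.471² + 3 = 71.75 + 3 = 74.8.
Round up.

n = 75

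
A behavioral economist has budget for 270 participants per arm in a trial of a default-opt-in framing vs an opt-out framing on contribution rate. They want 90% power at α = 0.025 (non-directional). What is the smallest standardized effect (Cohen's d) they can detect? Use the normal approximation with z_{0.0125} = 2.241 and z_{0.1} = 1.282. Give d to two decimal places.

d_min ≈ 0.30

For two independent groups of n = 270 each: d_min = (z_{α/2} + z_β)·√(2/n).
z-sum = 2.241 + 1.282 = 3.523.
d_min = 3.523 × √(2/270) = 3.523 × 0.0861 = 0.303.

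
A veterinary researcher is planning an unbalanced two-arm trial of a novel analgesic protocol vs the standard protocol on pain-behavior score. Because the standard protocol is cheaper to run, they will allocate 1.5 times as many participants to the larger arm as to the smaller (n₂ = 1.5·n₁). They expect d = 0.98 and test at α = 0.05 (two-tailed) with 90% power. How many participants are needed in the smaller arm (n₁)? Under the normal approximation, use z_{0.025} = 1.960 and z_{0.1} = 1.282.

With allocation ratio k = n₂/n₁ = 1.5, Var(x̄₁−x̄₂) = σ²(1/n₁ + 1/(k·n₁)) = σ²·(k+1)/(k·n₁).
So n₁ = (1 + 1/k)·((z_{α/2} + z_β)/d)² = 1.667 × (3.242/0.98)².
n₁ = 1.667 × 10.94 = 18.2.
Round up: n₁ = 19, giving n₂ = ⌈1.5 × 19⌉ = ⌈28.5⌉ = 29.

n₁ = 19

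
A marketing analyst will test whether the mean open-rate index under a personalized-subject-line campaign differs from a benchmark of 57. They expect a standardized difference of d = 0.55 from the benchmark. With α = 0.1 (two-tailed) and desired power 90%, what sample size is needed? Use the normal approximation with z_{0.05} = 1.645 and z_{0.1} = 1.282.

n = 29

For a one-sample test: n = ((z_{α/2} + z_β) / d)².
z_{α/2} + z_β = 1.645 + 1.282 = 2.927.
n = (2.927 / 0.55)² = 5.322² = 28.32.
Round up.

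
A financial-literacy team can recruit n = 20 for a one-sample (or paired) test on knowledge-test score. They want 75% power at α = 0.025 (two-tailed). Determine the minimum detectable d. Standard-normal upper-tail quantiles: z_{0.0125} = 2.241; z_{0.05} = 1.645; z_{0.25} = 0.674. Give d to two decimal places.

d_min ≈ 0.65

For a single sample (or paired design) of n = 20: d_min = (z_{α/2} + z_β)/√n.
z-sum = 2.241 + 0.674 = 2.915.
d_min = 2.915 / √20 = 2.915 / 4.472 = 0.652.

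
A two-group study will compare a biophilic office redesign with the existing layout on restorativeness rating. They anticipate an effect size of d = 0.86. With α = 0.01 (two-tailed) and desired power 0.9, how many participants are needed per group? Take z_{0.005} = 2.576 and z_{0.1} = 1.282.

For two independent groups with equal n: n = 2·((z_{α/2} + z_β) / d)².
z_{α/2} + z_β = 2.576 + 1.282 = 3.858.
n = 2 × (3.858 / 0.86)² = 2 × 4.486² = 2 × 20.12 = 40.2.
Round up to the next whole participant.

n = 41 per group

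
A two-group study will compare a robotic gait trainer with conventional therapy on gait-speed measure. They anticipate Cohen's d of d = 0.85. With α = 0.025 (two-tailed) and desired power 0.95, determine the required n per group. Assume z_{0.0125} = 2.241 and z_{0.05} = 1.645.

For two independent groups with equal n: n = 2·((z_{α/2} + z_β) / d)².
z_{α/2} + z_β = 2.241 + 1.645 = 3.886.
n = 2 × (3.886 / 0.85)² = 2 × 4.572² = 2 × 20.90 = 41.8.
Round up to the next whole participant.

n = 42 per group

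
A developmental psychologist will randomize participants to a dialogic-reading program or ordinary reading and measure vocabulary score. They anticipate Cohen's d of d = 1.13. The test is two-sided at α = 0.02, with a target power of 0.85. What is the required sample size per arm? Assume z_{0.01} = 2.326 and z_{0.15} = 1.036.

n = 18 per group

For two independent groups with equal n: n = 2·((z_{α/2} + z_β) / d)².
z_{α/2} + z_β = 2.326 + 1.036 = 3.362.
n = 2 × (3.362 / 1.13)² = 2 × 2.975² = 2 × 8.85 = 17.7.
Round up to the next whole participant.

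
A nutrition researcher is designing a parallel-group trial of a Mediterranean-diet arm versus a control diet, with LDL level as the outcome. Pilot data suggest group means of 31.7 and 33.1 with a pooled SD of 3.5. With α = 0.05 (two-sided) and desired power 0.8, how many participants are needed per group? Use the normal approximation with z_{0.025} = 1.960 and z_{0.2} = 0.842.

n = 99 per group

Cohen's d = |M₁ − M₂| / SD_pooled = |31.7 − 33.1| / 3.5 = 1.4 / 3.5 = 0.400.
For two independent groups with equal n: n = 2·((z_{α/2} + z_β) / d)².
z_{α/2} + z_β = 1.960 + 0.842 = 2.802.
n = 2 × (2.802 / 0.400)² = 2 × 7.005² = 2 × 49.07 = 98.1.
Round up to the next whole participant.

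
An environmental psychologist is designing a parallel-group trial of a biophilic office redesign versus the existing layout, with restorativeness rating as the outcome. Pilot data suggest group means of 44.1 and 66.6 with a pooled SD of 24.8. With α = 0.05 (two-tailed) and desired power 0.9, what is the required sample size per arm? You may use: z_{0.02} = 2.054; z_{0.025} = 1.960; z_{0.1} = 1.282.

Cohen's d = |M₁ − M₂| / SD_pooled = |44.1 − 66.6| / 24.8 = 22.5 / 24.8 = 0.907.
For two independent groups with equal n: n = 2·((z_{α/2} + z_β) / d)².
z_{α/2} + z_β = 1.960 + 1.282 = 3.242.
n = 2 × (3.242 / 0.907)² = 2 × 3.574² = 2 × 12.78 = 25.6.
Round up to the next whole participant.

n = 26 per group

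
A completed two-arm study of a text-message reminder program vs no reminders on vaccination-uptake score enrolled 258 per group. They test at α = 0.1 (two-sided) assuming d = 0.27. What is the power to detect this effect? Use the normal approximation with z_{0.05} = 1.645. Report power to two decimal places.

For two equal groups, power = Φ(d·√(n/2) − z_{α/2}).
d·√(n/2) = 0.27 × √(258/2) = 0.27 × 11.358 = 3.067.
z_β = 3.067 − 1.645 = 1.422.
Power = Φ(1.422) = 0.922.

power ≈ 0.92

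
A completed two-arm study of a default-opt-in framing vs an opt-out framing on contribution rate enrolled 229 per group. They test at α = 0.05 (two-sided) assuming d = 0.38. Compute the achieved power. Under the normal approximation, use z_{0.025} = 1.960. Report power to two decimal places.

For two equal groups, power = Φ(d·√(n/2) − z_{α/2}).
d·√(n/2) = 0.38 × √(229/2) = 0.38 × 10.700 = 4.066.
z_β = 4.066 − 1.960 = 2.106.
Power = Φ(2.106) = 0.982.

power ≈ 0.98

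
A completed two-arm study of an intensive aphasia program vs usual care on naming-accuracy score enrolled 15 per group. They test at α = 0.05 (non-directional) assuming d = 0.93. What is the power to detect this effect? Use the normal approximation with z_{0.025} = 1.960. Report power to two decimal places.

For two equal groups, power = Φ(d·√(n/2) − z_{α/2}).
d·√(n/2) = 0.93 × √(15/2) = 0.93 × 2.739 = 2.547.
z_β = 2.547 − 1.960 = 0.587.
Power = Φ(0.587) = 0.721.

power ≈ 0.72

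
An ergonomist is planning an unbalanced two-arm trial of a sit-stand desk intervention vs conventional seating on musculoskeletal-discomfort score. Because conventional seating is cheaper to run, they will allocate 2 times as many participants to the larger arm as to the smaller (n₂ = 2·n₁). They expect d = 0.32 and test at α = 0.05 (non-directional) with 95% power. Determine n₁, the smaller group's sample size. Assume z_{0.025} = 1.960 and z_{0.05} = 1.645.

With allocation ratio k = n₂/n₁ = 2, Var(x̄₁−x̄₂) = σ²(1/n₁ + 1/(k·n₁)) = σ²·(k+1)/(k·n₁).
So n₁ = (1 + 1/k)·((z_{α/2} + z_β)/d)² = 1.500 × (3.605/0.32)².
n₁ = 1.500 × 126.91 = 190.4.
Round up: n₁ = 191, giving n₂ = 2 × 191 = 382.

n₁ = 191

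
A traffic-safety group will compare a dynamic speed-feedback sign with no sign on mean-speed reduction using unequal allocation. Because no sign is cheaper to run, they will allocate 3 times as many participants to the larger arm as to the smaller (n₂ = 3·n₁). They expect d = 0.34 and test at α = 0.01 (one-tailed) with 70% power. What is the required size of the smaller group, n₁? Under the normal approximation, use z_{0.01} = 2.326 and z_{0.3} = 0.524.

With allocation ratio k = n₂/n₁ = 3, Var(x̄₁−x̄₂) = σ²(1/n₁ + 1/(k·n₁)) = σ²·(k+1)/(k·n₁).
So n₁ = (1 + 1/k)·((z_{α} + z_β)/d)² = 1.333 × (2.850/0.34)².
n₁ = 1.333 × 70.26 = 93.7.
Round up: n₁ = 94, giving n₂ = 3 × 94 = 282.

n₁ = 94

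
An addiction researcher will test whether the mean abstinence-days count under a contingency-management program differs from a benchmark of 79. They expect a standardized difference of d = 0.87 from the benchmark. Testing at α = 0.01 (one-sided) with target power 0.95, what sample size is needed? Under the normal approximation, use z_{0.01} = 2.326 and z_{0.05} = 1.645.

For a one-sample test: n = ((z_{α} + z_β) / d)².
z_{α} + z_β = 2.326 + 1.645 = 3.971.
n = (3.971 / 0.87)² = 4.564² = 20.83.
Round up.

n = 21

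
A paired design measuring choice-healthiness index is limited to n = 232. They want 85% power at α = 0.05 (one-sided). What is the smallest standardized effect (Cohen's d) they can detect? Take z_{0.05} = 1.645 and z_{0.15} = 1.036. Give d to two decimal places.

d_min ≈ 0.18

For a single sample (or paired design) of n = 232: d_min = (z_{α} + z_β)/√n.
z-sum = 1.645 + 1.036 = 2.681.
d_min = 2.681 / √232 = 2.681 / 15.232 = 0.176.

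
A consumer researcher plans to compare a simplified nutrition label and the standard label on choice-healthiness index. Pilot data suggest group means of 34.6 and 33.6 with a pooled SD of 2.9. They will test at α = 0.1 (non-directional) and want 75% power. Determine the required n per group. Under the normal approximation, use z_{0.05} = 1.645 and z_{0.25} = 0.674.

Cohen's d = |M₁ − M₂| / SD_pooled = |34.6 − 33.6| / 2.9 = 1.0 / 2.9 = 0.345.
For two independent groups with equal n: n = 2·((z_{α/2} + z_β) / d)².
z_{α/2} + z_β = 1.645 + 0.674 = 2.319.
n = 2 × (2.319 / 0.345)² = 2 × 6.722² = 2 × 45.18 = 90.4.
Round up to the next whole participant.

n = 91 per group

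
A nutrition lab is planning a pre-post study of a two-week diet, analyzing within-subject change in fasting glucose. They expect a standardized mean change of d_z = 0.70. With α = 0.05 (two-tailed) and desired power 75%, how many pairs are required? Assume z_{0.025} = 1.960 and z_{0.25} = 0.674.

n = 15 pairs

For a paired (one-sample on differences) test: n = ((z_{α/2} + z_β) / d)².
z_{α/2} + z_β = 1.960 + 0.674 = 2.634.
n = (2.634 / 0.70)² = 3.763² = 14.16.
Round up.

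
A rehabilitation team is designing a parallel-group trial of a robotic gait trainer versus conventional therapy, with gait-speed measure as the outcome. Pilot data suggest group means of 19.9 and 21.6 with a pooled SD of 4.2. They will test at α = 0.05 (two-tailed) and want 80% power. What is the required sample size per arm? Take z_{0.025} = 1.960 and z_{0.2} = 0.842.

n = 96 per group

Cohen's d = |M₁ − M₂| / SD_pooled = |19.9 − 21.6| / 4.2 = 1.7 / 4.2 = 0.405.
For two independent groups with equal n: n = 2·((z_{α/2} + z_β) / d)².
z_{α/2} + z_β = 1.960 + 0.842 = 2.802.
n = 2 × (2.802 / 0.405)² = 2 × 6.919² = 2 × 47.87 = 95.7.
Round up to the next whole participant.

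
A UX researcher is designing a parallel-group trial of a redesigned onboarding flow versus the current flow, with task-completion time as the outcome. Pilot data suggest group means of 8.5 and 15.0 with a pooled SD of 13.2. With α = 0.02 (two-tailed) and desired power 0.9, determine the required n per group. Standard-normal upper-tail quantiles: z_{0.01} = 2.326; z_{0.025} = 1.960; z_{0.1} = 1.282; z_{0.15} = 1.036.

n = 108 per group

Cohen's d = |M₁ − M₂| / SD_pooled = |8.5 − 15.0| / 13.2 = 6.5 / 13.2 = 0.492.
For two independent groups with equal n: n = 2·((z_{α/2} + z_β) / d)².
z_{α/2} + z_β = 2.326 + 1.282 = 3.608.
n = 2 × (3.608 / 0.492)² = 2 × 7.333² = 2 × 53.78 = 107.6.
Round up to the next whole participant.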